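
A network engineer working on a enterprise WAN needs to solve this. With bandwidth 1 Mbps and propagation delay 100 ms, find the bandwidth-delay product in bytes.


Given: bandwidth = 1 Mbps, delay = 100 ms
BDP in bits = 1 * 10^6 * 100 / 1000
BDP in bits = 100000
BDP in bytes = 100000 / 8 = 12500

12500


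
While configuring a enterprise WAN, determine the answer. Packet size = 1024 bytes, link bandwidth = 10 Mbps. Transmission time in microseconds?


Given: packet = 1024 bytes, bandwidth = 10 Mbps
Packet in bits = 1024 * 8 = 8192 bits
Bandwidth = 10 * 10^6 = 10000000 bps
Time = 8192 / 10000000 seconds
Time in us = 8192 * 10^6 / 10000000 = 819.2

819.2


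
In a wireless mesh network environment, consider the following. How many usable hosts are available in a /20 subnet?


Given: subnet mask /20
Host bits = 32 - 20 = 12
Total addresses = 2^12 = 4096
Usable hosts = 4096 - 2 (network + broadcast) = 4094

4094


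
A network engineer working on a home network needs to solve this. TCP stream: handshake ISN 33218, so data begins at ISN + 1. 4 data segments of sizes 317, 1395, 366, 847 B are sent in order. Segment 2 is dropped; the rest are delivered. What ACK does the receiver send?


SYN uses sequence number 33218; first data byte = ISN + 1 = 33219.
Segment 1: SEQ = 33219, len = 317 B, covers [33219, 33535]
Segment 2: SEQ = 33536, len = 1395 B, covers [33536, 34930] [LOST]
Segment 3: SEQ = 34931, len = 366 B, covers [34931, 35296]
Segment 4: SEQ = 35297, len = 847 B, covers [35297, 36143]
In-order data received: bytes [33219, 33535] (segments 1..1).
Segment 2 missing -> gap begins at byte 33536; later segments buffered out of order.
Cumulative ACK = next expected in-order byte = 33219 + 317 = 33536

33536


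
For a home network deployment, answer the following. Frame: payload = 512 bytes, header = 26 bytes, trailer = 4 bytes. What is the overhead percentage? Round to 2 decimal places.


Given: payload = 512 B, header = 26 B, trailer = 4 B
Overhead bytes = header + trailer = 26 + 4 = 30
Total frame = payload + overhead = 512 + 30 = 542
Overhead % = 30 / 542 * 100 = 5.5351% -> 5.54% (2 dp)

5.54


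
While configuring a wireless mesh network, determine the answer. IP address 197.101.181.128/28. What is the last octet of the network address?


Given: IP = 197.101.181.128, prefix = /28
Subnet mask = 255.255.255.240
Last octet of IP: 128
Last octet of mask: 240
Network last octet = 128 AND 240 = 128

128


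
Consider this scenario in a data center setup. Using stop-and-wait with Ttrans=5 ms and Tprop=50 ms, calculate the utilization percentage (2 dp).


Given: Ttrans = 5 ms, Tprop = 50 ms
RTT = 2 * Tprop = 2 * 50 = 100 ms
U = Ttrans / (Ttrans + RTT)
U = 5 / (5 + 100)
U = 5 / 105 = 0.047619
U% = 4.76%

4.76


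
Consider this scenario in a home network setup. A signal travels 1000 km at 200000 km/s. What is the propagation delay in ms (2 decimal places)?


Given: distance = 1000 km, speed = 200000 km/s
Delay = distance / speed = 1000 / 200000 seconds
Delay in ms = 1000 * 1000 / 200000
Delay = 5.0000 ms
Rounded to 2 dp = 5.00 ms

5.00


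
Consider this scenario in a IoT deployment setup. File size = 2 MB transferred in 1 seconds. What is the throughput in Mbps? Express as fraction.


Given: file = 2 MB, time = 1 s
File in Mb = 2 * 8 = 16 Mb
Throughput = 16 / 1 Mbps
Throughput = 16 Mbps

16


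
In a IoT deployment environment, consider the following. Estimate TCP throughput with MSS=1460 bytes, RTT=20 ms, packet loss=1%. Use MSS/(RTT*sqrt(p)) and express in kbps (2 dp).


Given: MSS = 1460 bytes, RTT = 20 ms, loss = 1%
RTT in seconds = 20 / 1000 = 0.02
Loss rate = 1% = 0.01
sqrt(loss) = sqrt(0.01) = 0.1
Throughput (bytes/s) = 1460 / (0.02 * 0.1) = 730000.0000
Throughput (kbps) = 730000.0000 * 8 / 1000 = 5840.000000 -> 5840.00 kbps (2 dp)

5840.00


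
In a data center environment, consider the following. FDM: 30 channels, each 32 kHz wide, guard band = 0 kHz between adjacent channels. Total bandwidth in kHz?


Given: 30 channels, 32 kHz each, guard = 0 kHz
Channel bandwidth = 30 * 32 = 960 kHz
Guard bands = 29 gaps * 0 kHz = 0 kHz
Total = 960 + 0 = 960 kHz

960


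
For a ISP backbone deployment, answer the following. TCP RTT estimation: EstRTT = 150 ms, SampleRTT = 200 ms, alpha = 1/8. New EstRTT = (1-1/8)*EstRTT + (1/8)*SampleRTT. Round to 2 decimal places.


Given: EstRTT = 150 ms, SampleRTT = 200 ms, alpha = 1/8
New EstRTT = (1 - alpha) * EstRTT + alpha * SampleRTT
(7/8) * 150 = 131.25
(1/8) * 200 = 25
New EstRTT = 131.25 + 25 = 156.25 ms -> 156.25 ms (2 dp)

156.25


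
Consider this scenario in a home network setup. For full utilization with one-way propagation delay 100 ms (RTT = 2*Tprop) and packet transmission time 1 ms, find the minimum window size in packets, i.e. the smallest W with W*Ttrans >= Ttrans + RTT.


Given: Ttrans = 1 ms, RTT = 200 ms (= 2 * Tprop, Tprop = 100 ms)
Time until first ACK returns = Ttrans + RTT = 1 + 200 = 201 ms
Need W * Ttrans >= Ttrans + RTT  ->  W >= (Ttrans + RTT) / Ttrans
(Ttrans + RTT) / Ttrans = 201 / 1 = 201
W_min = ceil(201) = 201

201


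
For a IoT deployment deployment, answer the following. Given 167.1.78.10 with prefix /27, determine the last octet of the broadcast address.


Given: IP = 167.1.78.10, prefix = /27
Host bits = 32 - 27 = 5
Network last octet = 10 AND mask = 0
Host part size = 2^5 - 1 = 31
Broadcast last octet = 0 OR 31 = 31

31


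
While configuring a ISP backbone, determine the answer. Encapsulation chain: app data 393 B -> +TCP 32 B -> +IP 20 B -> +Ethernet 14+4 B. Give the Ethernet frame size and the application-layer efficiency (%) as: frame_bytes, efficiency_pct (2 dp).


TCP segment = 393 + 32 = 425 B
IP packet = 425 + 20 = 445 B
Ethernet frame = 445 + 14 + 4 = 463 B
Efficiency = app / frame = 393 / 463 = 0.848812 = 84.8812% -> 84.88% (2 dp)

463, 84.88


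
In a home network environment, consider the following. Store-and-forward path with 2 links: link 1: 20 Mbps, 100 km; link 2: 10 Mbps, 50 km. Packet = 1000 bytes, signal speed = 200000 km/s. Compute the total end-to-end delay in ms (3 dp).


Packet = 1000 bytes = 8000 bits. Store-and-forward: sum (t_trans + t_prop) per link.
Link 1: t_trans = 8000/(20*10^6) s = 0.4000 ms; t_prop = 100/200000 s = 0.5000 ms; subtotal = 0.9000 ms
Link 2: t_trans = 8000/(10*10^6) s = 0.8000 ms; t_prop = 50/200000 s = 0.2500 ms; subtotal = 1.0500 ms
End-to-end = 0.9000 + 1.0500 = 1.9500 ms -> 1.950 ms (3 dp)

1.950


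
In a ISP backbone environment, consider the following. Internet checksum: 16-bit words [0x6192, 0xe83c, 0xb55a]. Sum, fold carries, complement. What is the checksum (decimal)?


Given words: [0x6192, 0xe83c, 0xb55a]
Step 1: Sum all words
Raw sum = 24978 + 59452 + 46426 = 130856
Step 2: Fold carry: (65320 + 1) = 65321
One's complement = ~65321 & 0xFFFF = 214

214


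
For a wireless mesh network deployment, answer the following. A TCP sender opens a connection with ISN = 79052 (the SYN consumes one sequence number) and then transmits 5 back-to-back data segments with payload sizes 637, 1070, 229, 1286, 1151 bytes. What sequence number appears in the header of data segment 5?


The SYN occupies sequence number ISN = 79052, so the first data byte is ISN + 1 = 79053.
SEQ of data segment i = (ISN + 1) + sum of payload sizes of segments 1..i-1.
Segment 1: SEQ = 79053, payload = 637 bytes
Segment 2: SEQ = 79690, payload = 1070 bytes
Segment 3: SEQ = 80760, payload = 229 bytes
Segment 4: SEQ = 80989, payload = 1286 bytes
Segment 5: SEQ = 82275, payload = 1151 bytes
SEQ of segment 5 = 79053 + 637 + 1070 + 229 + 1286 = 82275

82275


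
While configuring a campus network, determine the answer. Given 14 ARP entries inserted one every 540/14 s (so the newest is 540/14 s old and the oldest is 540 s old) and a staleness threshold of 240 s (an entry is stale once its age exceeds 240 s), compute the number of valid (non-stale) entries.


Ages are k * 540/14 s for k = 1..14 (spacing = 38.5714 s).
Entry k is valid iff k * 540/14 <= 240 iff k <= 14 * 240 / 540 = 6.2222
n_valid = floor(6.2222) = 6
(n_stale = 14 - 6 = 8)

6


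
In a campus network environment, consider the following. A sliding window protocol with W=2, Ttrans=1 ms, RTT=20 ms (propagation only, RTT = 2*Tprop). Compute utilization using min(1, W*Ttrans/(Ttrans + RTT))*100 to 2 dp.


Given: W = 2, Ttrans = 1 ms, RTT = 20 ms (= 2 * Tprop, Tprop = 10 ms)
Cycle time = Ttrans + RTT = 1 + 20 = 21 ms (first packet sent until its ACK returns)
W * Ttrans = 2 * 1 = 2 ms of sending per cycle
W * Ttrans / (Ttrans + RTT) = 2 / 21 = 0.095238
U = min(1, 0.095238) = 0.095238
U% = 9.52%

9.52


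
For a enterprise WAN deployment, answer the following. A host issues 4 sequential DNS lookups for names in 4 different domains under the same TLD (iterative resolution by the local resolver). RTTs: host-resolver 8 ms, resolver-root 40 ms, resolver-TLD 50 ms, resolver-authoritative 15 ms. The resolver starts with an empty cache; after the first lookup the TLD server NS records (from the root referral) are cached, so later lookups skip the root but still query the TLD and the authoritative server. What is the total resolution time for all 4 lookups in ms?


Lookup 1 (cold cache): local + root + TLD + auth = 8 + 40 + 50 + 15 = 113 ms
Lookups 2..4 (TLD NS cached -> skip root; new domain -> still ask TLD and auth): local + TLD + auth = 8 + 50 + 15 = 73 ms each
Remaining 3 lookups: 3 * 73 = 219 ms
Total = 113 + 219 = 332 ms

332


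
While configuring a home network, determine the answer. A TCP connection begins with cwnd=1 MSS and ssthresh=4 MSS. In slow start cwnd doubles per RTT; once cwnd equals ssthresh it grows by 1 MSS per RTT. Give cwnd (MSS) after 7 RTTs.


RTT 0: cwnd = 1 MSS (initial)
RTT 1: cwnd = 2 MSS (slow start, doubled)
RTT 2: cwnd = 4 MSS (slow start, doubled)
RTT 3: cwnd = 5 MSS (congestion avoidance, +1)
RTT 4: cwnd = 6 MSS (congestion avoidance, +1)
RTT 5: cwnd = 7 MSS (congestion avoidance, +1)
RTT 6: cwnd = 8 MSS (congestion avoidance, +1)
RTT 7: cwnd = 9 MSS (congestion avoidance, +1)

9


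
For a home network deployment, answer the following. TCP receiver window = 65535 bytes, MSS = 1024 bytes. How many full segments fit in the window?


Given: RWND = 65535 bytes, MSS = 1024 bytes
Full segments = floor(RWND / MSS)
Full segments = floor(65535 / 1024)
Full segments = floor(63.999) = 63

63


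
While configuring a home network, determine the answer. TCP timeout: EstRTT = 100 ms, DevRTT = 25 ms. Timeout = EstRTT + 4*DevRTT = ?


Given: EstRTT = 100 ms, DevRTT = 25 ms
Timeout = EstRTT + 4 * DevRTT
4 * DevRTT = 4 * 25 = 100
Timeout = 100 + 100 = 200 ms

200


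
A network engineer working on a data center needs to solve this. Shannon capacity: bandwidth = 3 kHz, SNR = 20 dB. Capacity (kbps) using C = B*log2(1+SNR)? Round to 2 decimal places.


Given: B = 3 kHz, SNR = 20 dB
SNR linear = 10^(20/10) = 100
1 + SNR = 101
log2(101) = 6.6582114828
C = 3 * 1000 * 6.6582114828 = 19974.6344 bps
C = 19.974634 kbps -> 19.97 kbps (2 dp)

19.97


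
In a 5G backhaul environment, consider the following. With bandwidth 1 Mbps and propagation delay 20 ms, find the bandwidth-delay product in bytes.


Given: bandwidth = 1 Mbps, delay = 20 ms
BDP in bits = 1 * 10^6 * 20 / 1000
BDP in bits = 20000
BDP in bytes = 20000 / 8 = 2500

2500


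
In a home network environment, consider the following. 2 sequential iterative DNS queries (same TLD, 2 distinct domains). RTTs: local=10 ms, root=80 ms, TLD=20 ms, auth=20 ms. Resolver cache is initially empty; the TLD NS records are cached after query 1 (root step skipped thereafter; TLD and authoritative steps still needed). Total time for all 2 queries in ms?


Lookup 1 (cold cache): local + root + TLD + auth = 10 + 80 + 20 + 20 = 130 ms
Lookups 2..2 (TLD NS cached -> skip root; new domain -> still ask TLD and auth): local + TLD + auth = 10 + 20 + 20 = 50 ms each
Remaining 1 lookups: 1 * 50 = 50 ms
Total = 130 + 50 = 180 ms

180


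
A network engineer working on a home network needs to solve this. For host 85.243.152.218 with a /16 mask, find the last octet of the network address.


Given: IP = 85.243.152.218, prefix = /16
Subnet mask = 255.255.0.0
Last octet of IP: 218
Last octet of mask: 0
Network last octet = 218 AND 0 = 0

0


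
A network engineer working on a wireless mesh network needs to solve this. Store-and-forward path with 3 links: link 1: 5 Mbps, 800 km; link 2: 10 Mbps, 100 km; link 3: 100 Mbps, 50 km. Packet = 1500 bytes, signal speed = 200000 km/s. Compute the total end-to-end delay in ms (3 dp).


Packet = 1500 bytes = 12000 bits. Store-and-forward: sum (t_trans + t_prop) per link.
Link 1: t_trans = 12000/(5*10^6) s = 2.4000 ms; t_prop = 800/200000 s = 4.0000 ms; subtotal = 6.4000 ms
Link 2: t_trans = 12000/(10*10^6) s = 1.2000 ms; t_prop = 100/200000 s = 0.5000 ms; subtotal = 1.7000 ms
Link 3: t_trans = 12000/(100*10^6) s = 0.1200 ms; t_prop = 50/200000 s = 0.2500 ms; subtotal = 0.3700 ms
End-to-end = 6.4000 + 1.7000 + 0.3700 = 8.4700 ms -> 8.470 ms (3 dp)

8.470


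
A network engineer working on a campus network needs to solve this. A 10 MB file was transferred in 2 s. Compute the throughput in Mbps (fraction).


Given: file = 10 MB, time = 2 s
File in Mb = 10 * 8 = 80 Mb
Throughput = 80 / 2 Mbps
Throughput = 40 Mbps

40


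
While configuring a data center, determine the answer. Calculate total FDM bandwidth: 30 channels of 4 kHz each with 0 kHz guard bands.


Given: 30 channels, 4 kHz each, guard = 0 kHz
Channel bandwidth = 30 * 4 = 120 kHz
Guard bands = 29 gaps * 0 kHz = 0 kHz
Total = 120 + 0 = 120 kHz

120


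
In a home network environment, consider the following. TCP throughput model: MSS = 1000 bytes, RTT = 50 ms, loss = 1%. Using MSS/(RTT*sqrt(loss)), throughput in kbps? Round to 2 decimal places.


Given: MSS = 1000 bytes, RTT = 50 ms, loss = 1%
RTT in seconds = 50 / 1000 = 0.05
Loss rate = 1% = 0.01
sqrt(loss) = sqrt(0.01) = 0.1
Throughput (bytes/s) = 1000 / (0.05 * 0.1) = 200000.0000
Throughput (kbps) = 200000.0000 * 8 / 1000 = 1600.000000 -> 1600.00 kbps (2 dp)

1600.00


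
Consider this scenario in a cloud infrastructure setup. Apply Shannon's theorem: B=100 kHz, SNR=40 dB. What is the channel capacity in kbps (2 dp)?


Given: B = 100 kHz, SNR = 40 dB
SNR linear = 10^(40/10) = 10000
1 + SNR = 10001
log2(10001) = 13.2878566418
C = 100 * 1000 * 13.2878566418 = 1328785.6642 bps
C = 1328.785664 kbps -> 1328.79 kbps (2 dp)

1328.79


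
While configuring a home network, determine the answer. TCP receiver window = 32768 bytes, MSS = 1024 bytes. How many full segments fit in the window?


Given: RWND = 32768 bytes, MSS = 1024 bytes
Full segments = floor(RWND / MSS)
Full segments = floor(32768 / 1024)
Full segments = floor(32.0) = 32

32


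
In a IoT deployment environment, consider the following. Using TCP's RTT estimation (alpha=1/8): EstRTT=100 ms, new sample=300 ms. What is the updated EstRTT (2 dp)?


Given: EstRTT = 100 ms, SampleRTT = 300 ms, alpha = 1/8
New EstRTT = (1 - alpha) * EstRTT + alpha * SampleRTT
(7/8) * 100 = 87.5
(1/8) * 300 = 37.5
New EstRTT = 87.5 + 37.5 = 125 ms -> 125.00 ms (2 dp)

125.00


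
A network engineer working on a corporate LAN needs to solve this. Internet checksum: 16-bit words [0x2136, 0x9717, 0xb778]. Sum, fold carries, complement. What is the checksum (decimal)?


Given words: [0x2136, 0x9717, 0xb778]
Step 1: Sum all words
Raw sum = 8502 + 38679 + 46968 = 94149
Step 2: Fold carry: (28613 + 1) = 28614
One's complement = ~28614 & 0xFFFF = 36921

36921


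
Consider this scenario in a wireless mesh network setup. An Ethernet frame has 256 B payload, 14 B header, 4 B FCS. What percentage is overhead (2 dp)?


Given: payload = 256 B, header = 14 B, trailer = 4 B
Overhead bytes = header + trailer = 14 + 4 = 18
Total frame = payload + overhead = 256 + 18 = 274
Overhead % = 18 / 274 * 100 = 6.5693% -> 6.57% (2 dp)

6.57


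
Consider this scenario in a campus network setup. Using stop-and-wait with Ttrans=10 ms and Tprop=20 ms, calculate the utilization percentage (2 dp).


Given: Ttrans = 10 ms, Tprop = 20 ms
RTT = 2 * Tprop = 2 * 20 = 40 ms
U = Ttrans / (Ttrans + RTT)
U = 10 / (10 + 40)
U = 10 / 50 = 0.2
U% = 20.00%

20.00


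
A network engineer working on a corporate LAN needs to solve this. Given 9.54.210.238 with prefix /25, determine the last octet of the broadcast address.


Given: IP = 9.54.210.238, prefix = /25
Host bits = 32 - 25 = 7
Network last octet = 238 AND mask = 128
Host part size = 2^7 - 1 = 127
Broadcast last octet = 128 OR 127 = 255

255


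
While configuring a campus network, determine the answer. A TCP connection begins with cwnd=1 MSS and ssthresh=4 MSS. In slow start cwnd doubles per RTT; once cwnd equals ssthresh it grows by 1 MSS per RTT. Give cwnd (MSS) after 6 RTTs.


RTT 0: cwnd = 1 MSS (initial)
RTT 1: cwnd = 2 MSS (slow start, doubled)
RTT 2: cwnd = 4 MSS (slow start, doubled)
RTT 3: cwnd = 5 MSS (congestion avoidance, +1)
RTT 4: cwnd = 6 MSS (congestion avoidance, +1)
RTT 5: cwnd = 7 MSS (congestion avoidance, +1)
RTT 6: cwnd = 8 MSS (congestion avoidance, +1)

8


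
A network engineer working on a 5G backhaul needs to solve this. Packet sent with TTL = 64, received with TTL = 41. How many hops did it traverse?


Given: initial TTL = 64, received TTL = 41
Hops = initial TTL - received TTL
Hops = 64 - 41 = 23

23


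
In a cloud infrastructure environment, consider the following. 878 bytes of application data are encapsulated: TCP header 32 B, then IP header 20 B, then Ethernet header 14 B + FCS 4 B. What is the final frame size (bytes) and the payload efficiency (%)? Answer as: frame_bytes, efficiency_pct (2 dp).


TCP segment = 878 + 32 = 910 B
IP packet = 910 + 20 = 930 B
Ethernet frame = 930 + 14 + 4 = 948 B
Efficiency = app / frame = 878 / 948 = 0.926160 = 92.6160% -> 92.62% (2 dp)

948, 92.62


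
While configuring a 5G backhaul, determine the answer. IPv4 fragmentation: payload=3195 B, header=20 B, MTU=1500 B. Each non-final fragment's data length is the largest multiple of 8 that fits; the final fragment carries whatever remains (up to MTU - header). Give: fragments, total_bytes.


Max data per non-final fragment = floor((MTU - header)/8)*8 = floor((1500 - 20)/8)*8 = floor(1480/8)*8 = 1480 B
Final fragment needs no 8-byte alignment: it can carry up to MTU - header = 1480 B
Non-final fragments needed = ceil((payload - 1480) / 1480) = ceil(1715/1480) = ceil(1.1588) = 2
Number of fragments = 2 + 1 = 3
Fragment sizes (data): 2 * 1480 B + 235 B (last, 235 <= 1480 OK)
Total bytes sent = payload + n_frags * header = 3195 + 3*20 = 3195 + 60 = 3255 B

3, 3255


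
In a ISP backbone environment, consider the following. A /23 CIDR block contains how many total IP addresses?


Given: CIDR prefix /23
Host bits = 32 - 23 = 9
Total addresses = 2^9 = 512

512


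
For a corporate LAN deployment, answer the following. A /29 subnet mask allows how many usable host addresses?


Given: subnet mask /29
Host bits = 32 - 29 = 3
Total addresses = 2^3 = 8
Usable hosts = 8 - 2 (network + broadcast) = 6

6


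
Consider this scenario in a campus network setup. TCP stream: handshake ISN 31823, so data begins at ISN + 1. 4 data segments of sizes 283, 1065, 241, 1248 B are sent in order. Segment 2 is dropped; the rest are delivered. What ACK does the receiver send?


SYN uses sequence number 31823; first data byte = ISN + 1 = 31824.
Segment 1: SEQ = 31824, len = 283 B, covers [31824, 32106]
Segment 2: SEQ = 32107, len = 1065 B, covers [32107, 33171] [LOST]
Segment 3: SEQ = 33172, len = 241 B, covers [33172, 33412]
Segment 4: SEQ = 33413, len = 1248 B, covers [33413, 34660]
In-order data received: bytes [31824, 32106] (segments 1..1).
Segment 2 missing -> gap begins at byte 32107; later segments buffered out of order.
Cumulative ACK = next expected in-order byte = 31824 + 283 = 32107

32107


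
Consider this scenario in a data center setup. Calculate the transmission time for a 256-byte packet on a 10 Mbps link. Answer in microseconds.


Given: packet = 256 bytes, bandwidth = 10 Mbps
Packet in bits = 256 * 8 = 2048 bits
Bandwidth = 10 * 10^6 = 10000000 bps
Time = 2048 / 10000000 seconds
Time in us = 2048 * 10^6 / 10000000 = 204.8

204.8


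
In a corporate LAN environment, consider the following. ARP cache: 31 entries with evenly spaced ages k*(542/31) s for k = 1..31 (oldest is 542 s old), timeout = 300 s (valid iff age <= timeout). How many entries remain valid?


Ages are k * 542/31 s for k = 1..31 (spacing = 17.4839 s).
Entry k is valid iff k * 542/31 <= 300 iff k <= 31 * 300 / 542 = 17.1587
n_valid = floor(17.1587) = 17
(n_stale = 31 - 17 = 14)

17


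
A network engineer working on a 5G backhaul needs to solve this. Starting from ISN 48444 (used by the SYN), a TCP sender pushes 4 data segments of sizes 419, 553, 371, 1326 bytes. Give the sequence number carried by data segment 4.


The SYN occupies sequence number ISN = 48444, so the first data byte is ISN + 1 = 48445.
SEQ of data segment i = (ISN + 1) + sum of payload sizes of segments 1..i-1.
Segment 1: SEQ = 48445, payload = 419 bytes
Segment 2: SEQ = 48864, payload = 553 bytes
Segment 3: SEQ = 49417, payload = 371 bytes
Segment 4: SEQ = 49788, payload = 1326 bytes
SEQ of segment 4 = 48445 + 419 + 553 + 371 = 49788

49788


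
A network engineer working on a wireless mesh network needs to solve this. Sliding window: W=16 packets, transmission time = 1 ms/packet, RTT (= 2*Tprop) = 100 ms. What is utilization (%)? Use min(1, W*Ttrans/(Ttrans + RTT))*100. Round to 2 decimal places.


Given: W = 16, Ttrans = 1 ms, RTT = 100 ms (= 2 * Tprop, Tprop = 50 ms)
Cycle time = Ttrans + RTT = 1 + 100 = 101 ms (first packet sent until its ACK returns)
W * Ttrans = 16 * 1 = 16 ms of sending per cycle
W * Ttrans / (Ttrans + RTT) = 16 / 101 = 0.158416
U = min(1, 0.158416) = 0.158416
U% = 15.84%

15.84


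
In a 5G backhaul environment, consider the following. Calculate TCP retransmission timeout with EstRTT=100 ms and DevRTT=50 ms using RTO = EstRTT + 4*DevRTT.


Given: EstRTT = 100 ms, DevRTT = 50 ms
Timeout = EstRTT + 4 * DevRTT
4 * DevRTT = 4 * 50 = 200
Timeout = 100 + 200 = 300 ms

300


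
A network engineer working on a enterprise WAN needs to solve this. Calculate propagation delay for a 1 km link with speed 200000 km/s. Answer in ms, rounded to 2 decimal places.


Given: distance = 1 km, speed = 200000 km/s
Delay = distance / speed = 1 / 200000 seconds
Delay in ms = 1 * 1000 / 200000
Delay = 0.0050 ms
Rounded to 2 dp = 0.01 ms

0.01


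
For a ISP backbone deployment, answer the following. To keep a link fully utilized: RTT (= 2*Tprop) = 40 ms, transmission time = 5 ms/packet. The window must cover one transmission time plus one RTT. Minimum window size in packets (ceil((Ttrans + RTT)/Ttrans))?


Given: Ttrans = 5 ms, RTT = 40 ms (= 2 * Tprop, Tprop = 20 ms)
Time until first ACK returns = Ttrans + RTT = 5 + 40 = 45 ms
Need W * Ttrans >= Ttrans + RTT  ->  W >= (Ttrans + RTT) / Ttrans
(Ttrans + RTT) / Ttrans = 45 / 5 = 9
W_min = ceil(9) = 9

9


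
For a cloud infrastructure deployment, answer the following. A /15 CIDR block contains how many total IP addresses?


Given: CIDR prefix /15
Host bits = 32 - 15 = 17
Total addresses = 2^17 = 131072

131072


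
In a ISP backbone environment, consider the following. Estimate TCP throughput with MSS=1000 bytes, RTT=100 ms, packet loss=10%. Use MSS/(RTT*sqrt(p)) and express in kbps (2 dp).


Given: MSS = 1000 bytes, RTT = 100 ms, loss = 10%
RTT in seconds = 100 / 1000 = 0.1
Loss rate = 10% = 0.1
sqrt(loss) = sqrt(0.1) = 0.316227766017
Throughput (bytes/s) = 1000 / (0.1 * 0.316227766017) = 31622.7766
Throughput (kbps) = 31622.7766 * 8 / 1000 = 252.982213 -> 252.98 kbps (2 dp)

252.98


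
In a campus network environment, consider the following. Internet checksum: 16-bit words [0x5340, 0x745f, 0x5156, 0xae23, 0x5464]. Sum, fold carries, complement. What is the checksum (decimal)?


Given words: [0x5340, 0x745f, 0x5156, 0xae23, 0x5464]
Step 1: Sum all words
Raw sum = 21312 + 29791 + 20822 + 44579 + 21604 = 138108
Step 2: Fold carry: (7036 + 2) = 7038
One's complement = ~7038 & 0xFFFF = 58497

58497


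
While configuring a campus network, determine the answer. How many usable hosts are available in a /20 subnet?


Given: subnet mask /20
Host bits = 32 - 20 = 12
Total addresses = 2^12 = 4096
Usable hosts = 4096 - 2 (network + broadcast) = 4094

4094


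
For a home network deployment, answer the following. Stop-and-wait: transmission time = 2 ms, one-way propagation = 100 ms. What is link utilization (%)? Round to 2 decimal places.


Given: Ttrans = 2 ms, Tprop = 100 ms
RTT = 2 * Tprop = 2 * 100 = 200 ms
U = Ttrans / (Ttrans + RTT)
U = 2 / (2 + 200)
U = 2 / 202 = 0.009901
U% = 0.99%

0.99


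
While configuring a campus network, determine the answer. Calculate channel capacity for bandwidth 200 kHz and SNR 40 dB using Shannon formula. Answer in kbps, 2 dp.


Given: B = 200 kHz, SNR = 40 dB
SNR linear = 10^(40/10) = 10000
1 + SNR = 10001
log2(10001) = 13.2878566418
C = 200 * 1000 * 13.2878566418 = 2657571.3284 bps
C = 2657.571328 kbps -> 2657.57 kbps (2 dp)

2657.57


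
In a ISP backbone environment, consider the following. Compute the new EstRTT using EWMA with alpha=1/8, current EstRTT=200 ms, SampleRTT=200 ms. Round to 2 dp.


Given: EstRTT = 200 ms, SampleRTT = 200 ms, alpha = 1/8
New EstRTT = (1 - alpha) * EstRTT + alpha * SampleRTT
(7/8) * 200 = 175
(1/8) * 200 = 25
New EstRTT = 175 + 25 = 200 ms -> 200.00 ms (2 dp)

200.00


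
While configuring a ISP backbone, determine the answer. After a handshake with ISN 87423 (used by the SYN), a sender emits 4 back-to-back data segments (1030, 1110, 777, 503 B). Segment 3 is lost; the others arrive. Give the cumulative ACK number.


SYN uses sequence number 87423; first data byte = ISN + 1 = 87424.
Segment 1: SEQ = 87424, len = 1030 B, covers [87424, 88453]
Segment 2: SEQ = 88454, len = 1110 B, covers [88454, 89563]
Segment 3: SEQ = 89564, len = 777 B, covers [89564, 90340] [LOST]
Segment 4: SEQ = 90341, len = 503 B, covers [90341, 90843]
In-order data received: bytes [87424, 89563] (segments 1..2).
Segment 3 missing -> gap begins at byte 89564; later segments buffered out of order.
Cumulative ACK = next expected in-order byte = 87424 + 1030 + 1110 = 89564

89564


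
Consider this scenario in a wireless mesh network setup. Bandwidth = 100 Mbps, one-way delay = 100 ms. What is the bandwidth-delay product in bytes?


Given: bandwidth = 100 Mbps, delay = 100 ms
BDP in bits = 100 * 10^6 * 100 / 1000
BDP in bits = 10000000
BDP in bytes = 10000000 / 8 = 1250000

1250000


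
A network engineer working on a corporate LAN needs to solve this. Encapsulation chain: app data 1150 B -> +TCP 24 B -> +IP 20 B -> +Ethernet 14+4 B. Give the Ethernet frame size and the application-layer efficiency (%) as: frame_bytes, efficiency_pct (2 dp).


TCP segment = 1150 + 24 = 1174 B
IP packet = 1174 + 20 = 1194 B
Ethernet frame = 1194 + 14 + 4 = 1212 B
Efficiency = app / frame = 1150 / 1212 = 0.948845 = 94.8845% -> 94.88% (2 dp)

1212, 94.88


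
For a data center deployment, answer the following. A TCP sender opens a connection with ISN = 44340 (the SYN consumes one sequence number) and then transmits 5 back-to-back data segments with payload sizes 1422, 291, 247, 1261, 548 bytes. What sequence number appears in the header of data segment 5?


The SYN occupies sequence number ISN = 44340, so the first data byte is ISN + 1 = 44341.
SEQ of data segment i = (ISN + 1) + sum of payload sizes of segments 1..i-1.
Segment 1: SEQ = 44341, payload = 1422 bytes
Segment 2: SEQ = 45763, payload = 291 bytes
Segment 3: SEQ = 46054, payload = 247 bytes
Segment 4: SEQ = 46301, payload = 1261 bytes
Segment 5: SEQ = 47562, payload = 548 bytes
SEQ of segment 5 = 44341 + 1422 + 291 + 247 + 1261 = 47562

47562


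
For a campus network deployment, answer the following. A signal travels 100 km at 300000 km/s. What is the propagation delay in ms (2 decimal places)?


Given: distance = 100 km, speed = 300000 km/s
Delay = distance / speed = 100 / 300000 seconds
Delay in ms = 100 * 1000 / 300000
Delay = 0.3333 ms
Rounded to 2 dp = 0.33 ms

0.33


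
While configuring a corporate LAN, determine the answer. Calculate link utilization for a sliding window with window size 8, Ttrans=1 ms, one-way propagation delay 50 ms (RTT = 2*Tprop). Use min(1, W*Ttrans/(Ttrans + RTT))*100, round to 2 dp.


Given: W = 8, Ttrans = 1 ms, RTT = 100 ms (= 2 * Tprop, Tprop = 50 ms)
Cycle time = Ttrans + RTT = 1 + 100 = 101 ms (first packet sent until its ACK returns)
W * Ttrans = 8 * 1 = 8 ms of sending per cycle
W * Ttrans / (Ttrans + RTT) = 8 / 101 = 0.079208
U = min(1, 0.079208) = 0.079208
U% = 7.92%

7.92


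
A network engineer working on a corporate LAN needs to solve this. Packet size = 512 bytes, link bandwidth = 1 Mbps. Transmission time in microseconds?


Given: packet = 512 bytes, bandwidth = 1 Mbps
Packet in bits = 512 * 8 = 4096 bits
Bandwidth = 1 * 10^6 = 1000000 bps
Time = 4096 / 1000000 seconds
Time in us = 4096 * 10^6 / 1000000 = 4096

4096


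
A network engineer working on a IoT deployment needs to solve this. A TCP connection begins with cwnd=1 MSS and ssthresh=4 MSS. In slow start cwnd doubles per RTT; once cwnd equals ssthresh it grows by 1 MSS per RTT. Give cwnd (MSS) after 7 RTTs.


RTT 0: cwnd = 1 MSS (initial)
RTT 1: cwnd = 2 MSS (slow start, doubled)
RTT 2: cwnd = 4 MSS (slow start, doubled)
RTT 3: cwnd = 5 MSS (congestion avoidance, +1)
RTT 4: cwnd = 6 MSS (congestion avoidance, +1)
RTT 5: cwnd = 7 MSS (congestion avoidance, +1)
RTT 6: cwnd = 8 MSS (congestion avoidance, +1)
RTT 7: cwnd = 9 MSS (congestion avoidance, +1)

9


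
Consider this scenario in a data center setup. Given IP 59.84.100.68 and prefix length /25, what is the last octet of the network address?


Given: IP = 59.84.100.68, prefix = /25
Subnet mask = 255.255.255.128
Last octet of IP: 68
Last octet of mask: 128
Network last octet = 68 AND 128 = 0

0


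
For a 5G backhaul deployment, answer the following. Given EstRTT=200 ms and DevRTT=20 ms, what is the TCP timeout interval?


Given: EstRTT = 200 ms, DevRTT = 20 ms
Timeout = EstRTT + 4 * DevRTT
4 * DevRTT = 4 * 20 = 80
Timeout = 200 + 80 = 280 ms

280


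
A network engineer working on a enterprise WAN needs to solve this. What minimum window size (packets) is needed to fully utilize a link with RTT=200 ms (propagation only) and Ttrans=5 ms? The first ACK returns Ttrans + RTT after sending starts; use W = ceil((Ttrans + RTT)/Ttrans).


Given: Ttrans = 5 ms, RTT = 200 ms (= 2 * Tprop, Tprop = 100 ms)
Time until first ACK returns = Ttrans + RTT = 5 + 200 = 205 ms
Need W * Ttrans >= Ttrans + RTT  ->  W >= (Ttrans + RTT) / Ttrans
(Ttrans + RTT) / Ttrans = 205 / 5 = 41
W_min = ceil(41) = 41

41


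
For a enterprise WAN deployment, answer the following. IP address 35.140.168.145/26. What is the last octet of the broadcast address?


Given: IP = 35.140.168.145, prefix = /26
Host bits = 32 - 26 = 6
Network last octet = 145 AND mask = 128
Host part size = 2^6 - 1 = 63
Broadcast last octet = 128 OR 63 = 191

191


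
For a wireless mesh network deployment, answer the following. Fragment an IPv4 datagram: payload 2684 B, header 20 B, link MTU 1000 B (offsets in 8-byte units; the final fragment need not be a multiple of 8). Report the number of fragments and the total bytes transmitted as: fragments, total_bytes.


Max data per non-final fragment = floor((MTU - header)/8)*8 = floor((1000 - 20)/8)*8 = floor(980/8)*8 = 976 B
Final fragment needs no 8-byte alignment: it can carry up to MTU - header = 980 B
Non-final fragments needed = ceil((payload - 980) / 976) = ceil(1704/976) = ceil(1.7459) = 2
Number of fragments = 2 + 1 = 3
Fragment sizes (data): 2 * 976 B + 732 B (last, 732 <= 980 OK)
Total bytes sent = payload + n_frags * header = 2684 + 3*20 = 2684 + 60 = 2744 B

3, 2744


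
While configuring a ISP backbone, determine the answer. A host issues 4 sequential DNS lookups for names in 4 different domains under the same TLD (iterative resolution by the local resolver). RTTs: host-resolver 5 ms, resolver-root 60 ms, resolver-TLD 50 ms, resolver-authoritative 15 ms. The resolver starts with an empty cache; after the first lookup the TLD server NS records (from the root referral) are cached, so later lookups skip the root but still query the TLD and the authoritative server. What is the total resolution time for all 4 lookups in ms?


Lookup 1 (cold cache): local + root + TLD + auth = 5 + 60 + 50 + 15 = 130 ms
Lookups 2..4 (TLD NS cached -> skip root; new domain -> still ask TLD and auth): local + TLD + auth = 5 + 50 + 15 = 70 ms each
Remaining 3 lookups: 3 * 70 = 210 ms
Total = 130 + 210 = 340 ms

340


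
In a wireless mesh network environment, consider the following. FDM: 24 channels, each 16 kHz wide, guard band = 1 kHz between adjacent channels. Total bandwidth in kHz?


Given: 24 channels, 16 kHz each, guard = 1 kHz
Channel bandwidth = 24 * 16 = 384 kHz
Guard bands = 23 gaps * 1 kHz = 23 kHz
Total = 384 + 23 = 407 kHz

407


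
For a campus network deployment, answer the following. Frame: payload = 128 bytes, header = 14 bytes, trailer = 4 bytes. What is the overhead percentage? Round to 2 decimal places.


Given: payload = 128 B, header = 14 B, trailer = 4 B
Overhead bytes = header + trailer = 14 + 4 = 18
Total frame = payload + overhead = 128 + 18 = 146
Overhead % = 18 / 146 * 100 = 12.3288% -> 12.33% (2 dp)

12.33


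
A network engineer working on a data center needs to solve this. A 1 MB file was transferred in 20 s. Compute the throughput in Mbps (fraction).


Given: file = 1 MB, time = 20 s
File in Mb = 1 * 8 = 8 Mb
Throughput = 8 / 20 Mbps
Throughput = 2/5 Mbps

2/5


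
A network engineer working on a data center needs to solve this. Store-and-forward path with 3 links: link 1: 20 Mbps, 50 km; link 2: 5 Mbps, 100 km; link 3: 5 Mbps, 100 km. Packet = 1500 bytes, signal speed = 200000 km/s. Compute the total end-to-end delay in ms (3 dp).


Packet = 1500 bytes = 12000 bits. Store-and-forward: sum (t_trans + t_prop) per link.
Link 1: t_trans = 12000/(20*10^6) s = 0.6000 ms; t_prop = 50/200000 s = 0.2500 ms; subtotal = 0.8500 ms
Link 2: t_trans = 12000/(5*10^6) s = 2.4000 ms; t_prop = 100/200000 s = 0.5000 ms; subtotal = 2.9000 ms
Link 3: t_trans = 12000/(5*10^6) s = 2.4000 ms; t_prop = 100/200000 s = 0.5000 ms; subtotal = 2.9000 ms
End-to-end = 0.8500 + 2.9000 + 2.9000 = 6.6500 ms -> 6.650 ms (3 dp)

6.650


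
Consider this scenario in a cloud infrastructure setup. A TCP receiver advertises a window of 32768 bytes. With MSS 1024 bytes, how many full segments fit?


Given: RWND = 32768 bytes, MSS = 1024 bytes
Full segments = floor(RWND / MSS)
Full segments = floor(32768 / 1024)
Full segments = floor(32.0) = 32

32


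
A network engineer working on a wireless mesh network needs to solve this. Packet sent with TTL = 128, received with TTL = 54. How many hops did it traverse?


Given: initial TTL = 128, received TTL = 54
Hops = initial TTL - received TTL
Hops = 128 - 54 = 74

74


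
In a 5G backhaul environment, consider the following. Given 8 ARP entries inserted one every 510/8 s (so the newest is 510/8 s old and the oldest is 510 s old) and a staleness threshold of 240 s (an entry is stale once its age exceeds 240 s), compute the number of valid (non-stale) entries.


Ages are k * 510/8 s for k = 1..8 (spacing = 63.7500 s).
Entry k is valid iff k * 510/8 <= 240 iff k <= 8 * 240 / 510 = 3.7647
n_valid = floor(3.7647) = 3
(n_stale = 8 - 3 = 5)

3


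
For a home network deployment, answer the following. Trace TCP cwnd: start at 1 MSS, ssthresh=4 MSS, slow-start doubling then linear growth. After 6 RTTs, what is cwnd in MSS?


RTT 0: cwnd = 1 MSS (initial)
RTT 1: cwnd = 2 MSS (slow start, doubled)
RTT 2: cwnd = 4 MSS (slow start, doubled)
RTT 3: cwnd = 5 MSS (congestion avoidance, +1)
RTT 4: cwnd = 6 MSS (congestion avoidance, +1)
RTT 5: cwnd = 7 MSS (congestion avoidance, +1)
RTT 6: cwnd = 8 MSS (congestion avoidance, +1)

8


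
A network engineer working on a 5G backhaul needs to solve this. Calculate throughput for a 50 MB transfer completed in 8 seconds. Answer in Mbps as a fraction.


Given: file = 50 MB, time = 8 s
File in Mb = 50 * 8 = 400 Mb
Throughput = 400 / 8 Mbps
Throughput = 50 Mbps

50


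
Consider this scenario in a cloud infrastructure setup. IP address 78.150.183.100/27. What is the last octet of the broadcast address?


Given: IP = 78.150.183.100, prefix = /27
Host bits = 32 - 27 = 5
Network last octet = 100 AND mask = 96
Host part size = 2^5 - 1 = 31
Broadcast last octet = 96 OR 31 = 127

127


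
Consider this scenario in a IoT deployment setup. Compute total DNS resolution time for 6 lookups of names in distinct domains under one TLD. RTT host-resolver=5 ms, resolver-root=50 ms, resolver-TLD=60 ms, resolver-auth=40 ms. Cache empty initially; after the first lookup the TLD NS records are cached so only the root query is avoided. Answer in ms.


Lookup 1 (cold cache): local + root + TLD + auth = 5 + 50 + 60 + 40 = 155 ms
Lookups 2..6 (TLD NS cached -> skip root; new domain -> still ask TLD and auth): local + TLD + auth = 5 + 60 + 40 = 105 ms each
Remaining 5 lookups: 5 * 105 = 525 ms
Total = 155 + 525 = 680 ms

680


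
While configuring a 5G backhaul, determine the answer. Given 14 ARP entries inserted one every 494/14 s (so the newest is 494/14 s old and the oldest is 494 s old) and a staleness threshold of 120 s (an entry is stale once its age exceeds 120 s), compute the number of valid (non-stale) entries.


Ages are k * 494/14 s for k = 1..14 (spacing = 35.2857 s).
Entry k is valid iff k * 494/14 <= 120 iff k <= 14 * 120 / 494 = 3.4008
n_valid = floor(3.4008) = 3
(n_stale = 14 - 3 = 11)

3


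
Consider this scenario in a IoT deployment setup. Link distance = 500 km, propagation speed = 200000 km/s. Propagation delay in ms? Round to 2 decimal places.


Given: distance = 500 km, speed = 200000 km/s
Delay = distance / speed = 500 / 200000 seconds
Delay in ms = 500 * 1000 / 200000
Delay = 2.5000 ms
Rounded to 2 dp = 2.50 ms

2.50


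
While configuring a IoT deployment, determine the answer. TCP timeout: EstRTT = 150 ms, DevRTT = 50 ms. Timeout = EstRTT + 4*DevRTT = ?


Given: EstRTT = 150 ms, DevRTT = 50 ms
Timeout = EstRTT + 4 * DevRTT
4 * DevRTT = 4 * 50 = 200
Timeout = 150 + 200 = 350 ms

350


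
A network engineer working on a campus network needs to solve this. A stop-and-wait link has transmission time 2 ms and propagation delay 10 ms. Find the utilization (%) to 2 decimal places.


Given: Ttrans = 2 ms, Tprop = 10 ms
RTT = 2 * Tprop = 2 * 10 = 20 ms
U = Ttrans / (Ttrans + RTT)
U = 2 / (2 + 20)
U = 2 / 22 = 0.090909
U% = 9.09%

9.09


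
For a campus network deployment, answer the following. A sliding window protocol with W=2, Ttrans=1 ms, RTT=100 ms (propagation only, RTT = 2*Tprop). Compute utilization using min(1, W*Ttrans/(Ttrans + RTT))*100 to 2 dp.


Given: W = 2, Ttrans = 1 ms, RTT = 100 ms (= 2 * Tprop, Tprop = 50 ms)
Cycle time = Ttrans + RTT = 1 + 100 = 101 ms (first packet sent until its ACK returns)
W * Ttrans = 2 * 1 = 2 ms of sending per cycle
W * Ttrans / (Ttrans + RTT) = 2 / 101 = 0.019802
U = min(1, 0.019802) = 0.019802
U% = 1.98%

1.98


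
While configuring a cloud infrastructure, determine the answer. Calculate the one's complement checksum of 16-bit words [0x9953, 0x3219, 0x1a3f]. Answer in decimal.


Given words: [0x9953, 0x3219, 0x1a3f]
Step 1: Sum all words
Raw sum = 39251 + 12825 + 6719 = 58795
One's complement = ~58795 & 0xFFFF = 6740

6740


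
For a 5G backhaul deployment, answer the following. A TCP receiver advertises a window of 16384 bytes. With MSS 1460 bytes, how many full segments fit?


Given: RWND = 16384 bytes, MSS = 1460 bytes
Full segments = floor(RWND / MSS)
Full segments = floor(16384 / 1460)
Full segments = floor(11.2219) = 11

11
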